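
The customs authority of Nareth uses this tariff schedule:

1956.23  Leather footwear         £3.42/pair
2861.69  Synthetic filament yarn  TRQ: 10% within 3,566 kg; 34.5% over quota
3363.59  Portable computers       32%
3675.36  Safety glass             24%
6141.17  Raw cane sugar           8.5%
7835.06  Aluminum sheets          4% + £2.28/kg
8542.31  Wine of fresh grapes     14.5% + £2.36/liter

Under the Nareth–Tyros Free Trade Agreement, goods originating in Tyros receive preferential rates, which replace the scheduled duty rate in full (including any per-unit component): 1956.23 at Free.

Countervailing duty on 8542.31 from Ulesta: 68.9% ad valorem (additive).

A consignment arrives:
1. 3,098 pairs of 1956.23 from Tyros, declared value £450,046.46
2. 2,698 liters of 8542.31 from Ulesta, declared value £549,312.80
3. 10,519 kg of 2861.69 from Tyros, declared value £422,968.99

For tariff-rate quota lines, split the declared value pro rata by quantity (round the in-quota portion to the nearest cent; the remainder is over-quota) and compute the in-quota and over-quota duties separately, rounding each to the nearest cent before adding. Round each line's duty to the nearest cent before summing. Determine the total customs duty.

£575,288.19

Line 1 (1956.23, Tyros, 3,098 pairs, £450,046.46):
Base rate for 1956.23 is £3.42/pair.
Origin Tyros qualifies under the Nareth–Tyros agreement and 1956.23 is covered: preferential rate Free applies instead.
Duty = £450,046.46 × 0% = £0.00.
Line 2 (8542.31, Ulesta, 2,698 liters, £549,312.80):
Base rate for 8542.31 is 14.5% + £2.36/liter.
Additional duty on 8542.31 from Ulesta: +68.9%. Applied ad valorem rate: 14.5% + 68.9% = 83.4%.
Duty = £549,312.80 × 83.4% + 2,698 × £2.36 = £464,494.16.
Line 3 (2861.69, Tyros, 10,519 kg, £422,968.99):
Code 2861.69 is under a tariff-rate quota (threshold 3,566 kg). In-quota: 3,566 kg at 10%; over-quota: 6,953 kg at 34.5%.
Pro-rata value split: in-quota = £422,968.99 × 3,566/10,519 = £143,388.86; over-quota = £422,968.99 − £143,388.86 = £279,580.13.
In-quota duty = £143,388.86 × 10% = £14,338.89. Over-quota duty = £279,580.13 × 34.5% = £96,455.14.
Line duty = £14,338.89 + £96,455.14 = £110,794.03.
Total = £0.00 + £464,494.16 + £110,794.03 = £575,288.19.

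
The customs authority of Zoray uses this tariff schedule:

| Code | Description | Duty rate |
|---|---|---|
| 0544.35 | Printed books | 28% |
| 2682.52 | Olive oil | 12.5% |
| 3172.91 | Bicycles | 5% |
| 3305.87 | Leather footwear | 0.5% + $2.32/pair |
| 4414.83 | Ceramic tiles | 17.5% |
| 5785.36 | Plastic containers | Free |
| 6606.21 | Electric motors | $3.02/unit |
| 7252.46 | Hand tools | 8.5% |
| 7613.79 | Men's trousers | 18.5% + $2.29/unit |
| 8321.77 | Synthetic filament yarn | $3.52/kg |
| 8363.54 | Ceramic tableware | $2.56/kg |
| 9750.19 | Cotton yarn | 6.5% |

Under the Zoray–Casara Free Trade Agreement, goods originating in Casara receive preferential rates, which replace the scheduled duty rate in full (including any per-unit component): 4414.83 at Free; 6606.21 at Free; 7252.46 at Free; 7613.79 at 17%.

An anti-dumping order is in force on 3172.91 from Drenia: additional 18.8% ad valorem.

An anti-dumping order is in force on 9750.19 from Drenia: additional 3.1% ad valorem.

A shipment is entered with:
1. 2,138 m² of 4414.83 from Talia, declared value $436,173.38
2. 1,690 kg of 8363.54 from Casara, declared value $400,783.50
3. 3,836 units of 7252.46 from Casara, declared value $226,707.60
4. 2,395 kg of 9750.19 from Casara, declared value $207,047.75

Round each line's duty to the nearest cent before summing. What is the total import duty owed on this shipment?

Line 1 (4414.83, Talia, 2,138 m², $436,173.38):
Base rate for 4414.83 is 17.5%.
4414.83 has an FTA preferential rate, but origin Talia is not Casara; base rate stands.
Duty = $436,173.38 × 17.5% = $76,330.34.
Line 2 (8363.54, Casara, 1,690 kg, $400,783.50):
Base rate for 8363.54 is $2.56/kg.
Origin Casara is the FTA partner but 8363.54 is not on the preference list; base rate stands.
Duty = 1,690 × $2.56 = $4,326.40.
Line 3 (7252.46, Casara, 3,836 units, $226,707.60):
Base rate for 7252.46 is 8.5%.
Origin Casara qualifies under the Zoray–Casara agreement and 7252.46 is covered: preferential rate Free applies instead.
Duty = $226,707.60 × 0% = $0.00.
Line 4 (9750.19, Casara, 2,395 kg, $207,047.75):
Base rate for 9750.19 is 6.5%.
Origin Casara is the FTA partner but 9750.19 is not on the preference list; base rate stands.
The additional-duty order on 9750.19 targets Drenia, not Casara; it does not apply.
Duty = $207,047.75 × 6.5% = $13,458.10.
Total = $76,330.34 + $4,326.40 + $0.00 + $13,458.10 = $94,114.84.

$94,114.84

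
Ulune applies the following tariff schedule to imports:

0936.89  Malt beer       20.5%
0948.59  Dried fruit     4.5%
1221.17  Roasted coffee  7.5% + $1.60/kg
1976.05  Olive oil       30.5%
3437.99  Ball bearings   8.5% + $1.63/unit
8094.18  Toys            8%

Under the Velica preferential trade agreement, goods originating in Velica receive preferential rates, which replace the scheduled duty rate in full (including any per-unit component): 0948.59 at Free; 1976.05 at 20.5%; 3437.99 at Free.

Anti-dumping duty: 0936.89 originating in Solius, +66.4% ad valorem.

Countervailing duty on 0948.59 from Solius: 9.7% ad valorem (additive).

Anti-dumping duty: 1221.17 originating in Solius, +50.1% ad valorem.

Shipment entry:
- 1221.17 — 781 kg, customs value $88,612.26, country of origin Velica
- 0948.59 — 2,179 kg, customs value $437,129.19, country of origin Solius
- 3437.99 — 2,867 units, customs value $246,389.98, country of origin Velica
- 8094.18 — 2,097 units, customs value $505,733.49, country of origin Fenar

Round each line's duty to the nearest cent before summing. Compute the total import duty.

$110,426.54

Line 1 (1221.17, Velica, 781 kg, $88,612.26):
Base rate for 1221.17 is 7.5% + $1.60/kg.
Origin Velica is the FTA partner but 1221.17 is not on the preference list; base rate stands.
The additional-duty order on 1221.17 targets Solius, not Velica; it does not apply.
Duty = $88,612.26 × 7.5% + 781 × $1.60 = $7,895.52.
Line 2 (0948.59, Solius, 2,179 kg, $437,129.19):
Base rate for 0948.59 is 4.5%.
0948.59 has an FTA preferential rate, but origin Solius is not Velica; base rate stands.
Additional duty on 0948.59 from Solius: +9.7%. Applied ad valorem rate: 4.5% + 9.7% = 14.2%.
Duty = $437,129.19 × 14.2% = $62,072.34.
Line 3 (3437.99, Velica, 2,867 units, $246,389.98):
Base rate for 3437.99 is 8.5% + $1.63/unit.
Origin Velica qualifies under the Ulune–Velica agreement and 3437.99 is covered: preferential rate Free applies instead.
Duty = $246,389.98 × 0% = $0.00.
Line 4 (8094.18, Fenar, 2,097 units, $505,733.49):
Base rate for 8094.18 is 8%.
Duty = $505,733.49 × 8% = $40,458.68.
Total = $7,895.52 + $62,072.34 + $0.00 + $40,458.68 = $110,426.54.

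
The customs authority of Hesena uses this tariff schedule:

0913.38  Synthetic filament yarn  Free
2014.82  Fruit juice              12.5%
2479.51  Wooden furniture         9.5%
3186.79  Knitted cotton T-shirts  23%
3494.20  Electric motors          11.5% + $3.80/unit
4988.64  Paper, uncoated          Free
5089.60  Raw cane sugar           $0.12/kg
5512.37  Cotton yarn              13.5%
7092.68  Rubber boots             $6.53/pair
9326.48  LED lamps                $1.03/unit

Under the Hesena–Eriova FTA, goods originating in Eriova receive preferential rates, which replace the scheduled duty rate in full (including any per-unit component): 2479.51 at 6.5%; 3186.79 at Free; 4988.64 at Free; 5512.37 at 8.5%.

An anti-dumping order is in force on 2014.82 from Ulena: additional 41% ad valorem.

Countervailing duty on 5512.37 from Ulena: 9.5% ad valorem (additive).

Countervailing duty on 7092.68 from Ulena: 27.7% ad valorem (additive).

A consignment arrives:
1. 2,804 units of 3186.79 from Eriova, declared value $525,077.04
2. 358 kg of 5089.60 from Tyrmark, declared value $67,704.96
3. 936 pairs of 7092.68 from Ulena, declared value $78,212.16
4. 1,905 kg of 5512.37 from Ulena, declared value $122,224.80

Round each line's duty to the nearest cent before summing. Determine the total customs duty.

Line 1 (3186.79, Eriova, 2,804 units, $525,077.04):
Base rate for 3186.79 is 23%.
Origin Eriova qualifies under the Hesena–Eriova agreement and 3186.79 is covered: preferential rate Free applies instead.
Duty = $525,077.04 × 0% = $0.00.
Line 2 (5089.60, Tyrmark, 358 kg, $67,704.96):
Base rate for 5089.60 is $0.12/kg.
Duty = 358 × $0.12 = $42.96.
Line 3 (7092.68, Ulena, 936 pairs, $78,212.16):
Base rate for 7092.68 is $6.53/pair.
Additional duty on 7092.68 from Ulena: +27.7% ad valorem. Applied ad valorem rate = 27.7%.
Duty = $78,212.16 × 27.7% + 936 × $6.53 = $27,776.85.
Line 4 (5512.37, Ulena, 1,905 kg, $122,224.80):
Base rate for 5512.37 is 13.5%.
5512.37 has an FTA preferential rate, but origin Ulena is not Eriova; base rate stands.
Additional duty on 5512.37 from Ulena: +9.5%. Applied ad valorem rate: 13.5% + 9.5% = 23%.
Duty = $122,224.80 × 23% = $28,111.70.
Total = $0.00 + $42.96 + $27,776.85 + $28,111.70 = $55,931.51.

$55,931.51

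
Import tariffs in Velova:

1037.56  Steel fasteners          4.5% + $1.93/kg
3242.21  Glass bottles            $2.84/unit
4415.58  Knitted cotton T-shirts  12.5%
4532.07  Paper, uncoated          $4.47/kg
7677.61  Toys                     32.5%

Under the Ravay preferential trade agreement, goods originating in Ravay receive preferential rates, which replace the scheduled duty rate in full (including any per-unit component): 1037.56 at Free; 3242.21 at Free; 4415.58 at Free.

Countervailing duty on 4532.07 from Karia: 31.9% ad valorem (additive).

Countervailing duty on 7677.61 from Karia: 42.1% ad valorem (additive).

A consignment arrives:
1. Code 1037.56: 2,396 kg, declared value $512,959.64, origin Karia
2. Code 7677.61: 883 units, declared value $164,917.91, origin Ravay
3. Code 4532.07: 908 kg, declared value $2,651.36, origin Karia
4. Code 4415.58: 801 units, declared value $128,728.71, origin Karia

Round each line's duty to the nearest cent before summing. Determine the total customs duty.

$102,301.41

Line 1 (1037.56, Karia, 2,396 kg, $512,959.64):
Base rate for 1037.56 is 4.5% + $1.93/kg.
1037.56 has an FTA preferential rate, but origin Karia is not Ravay; base rate stands.
Duty = $512,959.64 × 4.5% + 2,396 × $1.93 = $27,707.46.
Line 2 (7677.61, Ravay, 883 units, $164,917.91):
Base rate for 7677.61 is 32.5%.
Origin Ravay is the FTA partner but 7677.61 is not on the preference list; base rate stands.
The additional-duty order on 7677.61 targets Karia, not Ravay; it does not apply.
Duty = $164,917.91 × 32.5% = $53,598.32.
Line 3 (4532.07, Karia, 908 kg, $2,651.36):
Base rate for 4532.07 is $4.47/kg.
Additional duty on 4532.07 from Karia: +31.9% ad valorem. Applied ad valorem rate = 31.9%.
Duty = $2,651.36 × 31.9% + 908 × $4.47 = $4,904.54.
Line 4 (4415.58, Karia, 801 units, $128,728.71):
Base rate for 4415.58 is 12.5%.
4415.58 has an FTA preferential rate, but origin Karia is not Ravay; base rate stands.
Duty = $128,728.71 × 12.5% = $16,091.09.
Total = $27,707.46 + $53,598.32 + $4,904.54 + $16,091.09 = $102,301.41.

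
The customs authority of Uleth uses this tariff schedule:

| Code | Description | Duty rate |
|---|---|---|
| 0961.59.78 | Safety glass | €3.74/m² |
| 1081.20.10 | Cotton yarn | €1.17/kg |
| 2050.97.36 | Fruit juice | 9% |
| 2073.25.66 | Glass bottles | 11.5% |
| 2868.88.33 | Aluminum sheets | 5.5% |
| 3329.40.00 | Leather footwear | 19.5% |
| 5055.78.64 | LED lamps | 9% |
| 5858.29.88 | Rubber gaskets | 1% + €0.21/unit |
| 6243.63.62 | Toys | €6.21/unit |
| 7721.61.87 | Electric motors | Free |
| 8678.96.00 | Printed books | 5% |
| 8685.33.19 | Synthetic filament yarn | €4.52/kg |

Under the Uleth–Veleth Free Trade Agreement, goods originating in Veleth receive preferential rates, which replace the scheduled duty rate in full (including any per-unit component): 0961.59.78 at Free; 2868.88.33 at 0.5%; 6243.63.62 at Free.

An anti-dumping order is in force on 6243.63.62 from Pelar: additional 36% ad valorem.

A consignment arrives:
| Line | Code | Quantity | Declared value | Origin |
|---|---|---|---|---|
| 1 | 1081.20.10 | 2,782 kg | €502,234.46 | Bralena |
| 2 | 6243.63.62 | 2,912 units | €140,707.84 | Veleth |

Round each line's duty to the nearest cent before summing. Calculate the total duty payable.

Line 1 (1081.20.10, Bralena, 2,782 kg, €502,234.46):
Base rate for 1081.20.10 is €1.17/kg.
Duty = 2,782 × €1.17 = €3,254.94.
Line 2 (6243.63.62, Veleth, 2,912 units, €140,707.84):
Base rate for 6243.63.62 is €6.21/unit.
Origin Veleth qualifies under the Uleth–Veleth agreement and 6243.63.62 is covered: preferential rate Free applies instead.
The additional-duty order on 6243.63.62 targets Pelar, not Veleth; it does not apply.
Duty = €140,707.84 × 0% = €0.00.
Total = €3,254.94 + €0.00 = €3,254.94.

€3,254.94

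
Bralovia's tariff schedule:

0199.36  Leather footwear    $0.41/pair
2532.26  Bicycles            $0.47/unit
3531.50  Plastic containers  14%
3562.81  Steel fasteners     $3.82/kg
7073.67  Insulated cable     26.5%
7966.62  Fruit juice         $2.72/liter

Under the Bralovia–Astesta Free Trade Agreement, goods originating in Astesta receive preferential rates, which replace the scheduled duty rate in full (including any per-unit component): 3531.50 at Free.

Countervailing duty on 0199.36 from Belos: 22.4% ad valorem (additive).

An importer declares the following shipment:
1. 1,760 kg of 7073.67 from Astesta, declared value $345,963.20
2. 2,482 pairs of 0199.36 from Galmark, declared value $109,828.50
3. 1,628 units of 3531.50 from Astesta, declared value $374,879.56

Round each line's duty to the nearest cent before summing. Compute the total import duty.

$92,697.87

Line 1 (7073.67, Astesta, 1,760 kg, $345,963.20):
Base rate for 7073.67 is 26.5%.
Origin Astesta is the FTA partner but 7073.67 is not on the preference list; base rate stands.
Duty = $345,963.20 × 26.5% = $91,680.25.
Line 2 (0199.36, Galmark, 2,482 pairs, $109,828.50):
Base rate for 0199.36 is $0.41/pair.
The additional-duty order on 0199.36 targets Belos, not Galmark; it does not apply.
Duty = 2,482 × $0.41 = $1,017.62.
Line 3 (3531.50, Astesta, 1,628 units, $374,879.56):
Base rate for 3531.50 is 14%.
Origin Astesta qualifies under the Bralovia–Astesta agreement and 3531.50 is covered: preferential rate Free applies instead.
Duty = $374,879.56 × 0% = $0.00.
Total = $91,680.25 + $1,017.62 + $0.00 = $92,697.87.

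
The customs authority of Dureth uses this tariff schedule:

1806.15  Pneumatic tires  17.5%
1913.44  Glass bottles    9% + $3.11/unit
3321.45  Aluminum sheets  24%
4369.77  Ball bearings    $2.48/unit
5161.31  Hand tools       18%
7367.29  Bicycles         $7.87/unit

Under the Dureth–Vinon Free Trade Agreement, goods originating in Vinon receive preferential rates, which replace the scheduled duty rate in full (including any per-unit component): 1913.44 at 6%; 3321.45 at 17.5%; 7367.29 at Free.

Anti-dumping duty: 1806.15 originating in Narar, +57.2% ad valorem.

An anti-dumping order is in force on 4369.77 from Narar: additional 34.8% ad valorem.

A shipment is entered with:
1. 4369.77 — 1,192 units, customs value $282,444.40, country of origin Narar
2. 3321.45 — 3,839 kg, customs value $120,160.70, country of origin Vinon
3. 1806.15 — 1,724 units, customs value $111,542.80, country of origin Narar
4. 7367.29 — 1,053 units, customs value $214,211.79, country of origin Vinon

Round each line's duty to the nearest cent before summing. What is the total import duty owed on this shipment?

Line 1 (4369.77, Narar, 1,192 units, $282,444.40):
Base rate for 4369.77 is $2.48/unit.
Additional duty on 4369.77 from Narar: +34.8% ad valorem. Applied ad valorem rate = 34.8%.
Duty = $282,444.40 × 34.8% + 1,192 × $2.48 = $101,246.81.
Line 2 (3321.45, Vinon, 3,839 kg, $120,160.70):
Base rate for 3321.45 is 24%.
Origin Vinon qualifies under the Dureth–Vinon agreement and 3321.45 is covered: preferential rate 17.5% applies instead.
Duty = $120,160.70 × 17.5% = $21,028.12.
Line 3 (1806.15, Narar, 1,724 units, $111,542.80):
Base rate for 1806.15 is 17.5%.
Additional duty on 1806.15 from Narar: +57.2%. Applied ad valorem rate: 17.5% + 57.2% = 74.7%.
Duty = $111,542.80 × 74.7% = $83,322.47.
Line 4 (7367.29, Vinon, 1,053 units, $214,211.79):
Base rate for 7367.29 is $7.87/unit.
Origin Vinon qualifies under the Dureth–Vinon agreement and 7367.29 is covered: preferential rate Free applies instead.
Duty = $214,211.79 × 0% = $0.00.
Total = $101,246.81 + $21,028.12 + $83,322.47 + $0.00 = $205,597.40.

$205,597.40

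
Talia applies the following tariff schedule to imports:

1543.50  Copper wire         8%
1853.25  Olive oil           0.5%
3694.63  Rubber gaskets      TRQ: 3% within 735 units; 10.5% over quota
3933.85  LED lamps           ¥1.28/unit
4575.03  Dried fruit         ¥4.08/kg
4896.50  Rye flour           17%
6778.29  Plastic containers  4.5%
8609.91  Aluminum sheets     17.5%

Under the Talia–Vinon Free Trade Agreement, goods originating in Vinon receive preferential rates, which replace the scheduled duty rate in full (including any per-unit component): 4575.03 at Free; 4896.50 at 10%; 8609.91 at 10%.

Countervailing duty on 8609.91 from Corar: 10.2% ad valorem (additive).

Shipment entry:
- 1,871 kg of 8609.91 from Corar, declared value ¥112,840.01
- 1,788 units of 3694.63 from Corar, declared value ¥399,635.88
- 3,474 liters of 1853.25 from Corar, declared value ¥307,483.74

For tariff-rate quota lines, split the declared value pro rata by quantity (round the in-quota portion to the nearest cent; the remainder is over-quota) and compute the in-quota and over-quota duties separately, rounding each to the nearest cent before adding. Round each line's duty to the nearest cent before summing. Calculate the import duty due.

Line 1 (8609.91, Corar, 1,871 kg, ¥112,840.01):
Base rate for 8609.91 is 17.5%.
8609.91 has an FTA preferential rate, but origin Corar is not Vinon; base rate stands.
Additional duty on 8609.91 from Corar: +10.2%. Applied ad valorem rate: 17.5% + 10.2% = 27.7%.
Duty = ¥112,840.01 × 27.7% = ¥31,256.68.
Line 2 (3694.63, Corar, 1,788 units, ¥399,635.88):
Code 3694.63 is under a tariff-rate quota (threshold 735 units). In-quota: 735 units at 3%; over-quota: 1,053 units at 10.5%.
Pro-rata value split: in-quota = ¥399,635.88 × 735/1,788 = ¥164,279.85; over-quota = ¥399,635.88 − ¥164,279.85 = ¥235,356.03.
In-quota duty = ¥164,279.85 × 3% = ¥4,928.40. Over-quota duty = ¥235,356.03 × 10.5% = ¥24,712.38.
Line duty = ¥4,928.40 + ¥24,712.38 = ¥29,640.78.
Line 3 (1853.25, Corar, 3,474 liters, ¥307,483.74):
Base rate for 1853.25 is 0.5%.
Duty = ¥307,483.74 × 0.5% = ¥1,537.42.
Total = ¥31,256.68 + ¥29,640.78 + ¥1,537.42 = ¥62,434.88.

¥62,434.88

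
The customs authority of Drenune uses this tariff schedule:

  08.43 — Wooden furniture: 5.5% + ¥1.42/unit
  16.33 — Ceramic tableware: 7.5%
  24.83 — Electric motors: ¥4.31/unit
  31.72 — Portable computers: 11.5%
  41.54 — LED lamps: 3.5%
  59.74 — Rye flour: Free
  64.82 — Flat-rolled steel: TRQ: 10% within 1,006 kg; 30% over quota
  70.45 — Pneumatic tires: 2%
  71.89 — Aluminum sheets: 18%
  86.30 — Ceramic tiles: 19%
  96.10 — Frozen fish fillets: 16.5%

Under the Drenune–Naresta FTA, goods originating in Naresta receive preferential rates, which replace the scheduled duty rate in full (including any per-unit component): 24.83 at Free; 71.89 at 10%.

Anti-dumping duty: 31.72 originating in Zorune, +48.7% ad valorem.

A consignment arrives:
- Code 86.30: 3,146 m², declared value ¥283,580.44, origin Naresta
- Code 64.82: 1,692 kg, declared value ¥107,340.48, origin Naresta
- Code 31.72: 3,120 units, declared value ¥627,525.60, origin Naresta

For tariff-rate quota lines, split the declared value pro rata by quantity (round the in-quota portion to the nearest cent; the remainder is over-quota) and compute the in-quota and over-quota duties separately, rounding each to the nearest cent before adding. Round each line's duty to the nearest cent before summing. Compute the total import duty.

¥145,483.73

Line 1 (86.30, Naresta, 3,146 m², ¥283,580.44):
Base rate for 86.30 is 19%.
Origin Naresta is the FTA partner but 86.30 is not on the preference list; base rate stands.
Duty = ¥283,580.44 × 19% = ¥53,880.28.
Line 2 (64.82, Naresta, 1,692 kg, ¥107,340.48):
Code 64.82 is under a tariff-rate quota (threshold 1,006 kg). In-quota: 1,006 kg at 10%; over-quota: 686 kg at 30%.
Pro-rata value split: in-quota = ¥107,340.48 × 1,006/1,692 = ¥63,820.64; over-quota = ¥107,340.48 − ¥63,820.64 = ¥43,519.84.
In-quota duty = ¥63,820.64 × 10% = ¥6,382.06. Over-quota duty = ¥43,519.84 × 30% = ¥13,055.95.
Line duty = ¥6,382.06 + ¥13,055.95 = ¥19,438.01.
Line 3 (31.72, Naresta, 3,120 units, ¥627,525.60):
Base rate for 31.72 is 11.5%.
Origin Naresta is the FTA partner but 31.72 is not on the preference list; base rate stands.
The additional-duty order on 31.72 targets Zorune, not Naresta; it does not apply.
Duty = ¥627,525.60 × 11.5% = ¥72,165.44.
Total = ¥53,880.28 + ¥19,438.01 + ¥72,165.44 = ¥145,483.73.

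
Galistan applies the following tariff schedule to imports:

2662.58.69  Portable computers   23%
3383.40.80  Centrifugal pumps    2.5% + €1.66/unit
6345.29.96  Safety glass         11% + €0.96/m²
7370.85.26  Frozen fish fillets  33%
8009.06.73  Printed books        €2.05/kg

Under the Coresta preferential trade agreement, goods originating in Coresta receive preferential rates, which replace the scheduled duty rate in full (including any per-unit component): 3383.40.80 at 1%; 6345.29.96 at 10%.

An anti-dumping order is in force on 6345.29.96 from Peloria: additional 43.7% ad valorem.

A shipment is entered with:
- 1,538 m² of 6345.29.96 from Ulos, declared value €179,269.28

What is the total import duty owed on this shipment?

Line 1 (6345.29.96, Ulos, 1,538 m², €179,269.28):
Base rate for 6345.29.96 is 11% + €0.96/m².
6345.29.96 has an FTA preferential rate, but origin Ulos is not Coresta; base rate stands.
The additional-duty order on 6345.29.96 targets Peloria, not Ulos; it does not apply.
Duty = €179,269.28 × 11% + 1,538 × €0.96 = €21,196.10.

€21,196.10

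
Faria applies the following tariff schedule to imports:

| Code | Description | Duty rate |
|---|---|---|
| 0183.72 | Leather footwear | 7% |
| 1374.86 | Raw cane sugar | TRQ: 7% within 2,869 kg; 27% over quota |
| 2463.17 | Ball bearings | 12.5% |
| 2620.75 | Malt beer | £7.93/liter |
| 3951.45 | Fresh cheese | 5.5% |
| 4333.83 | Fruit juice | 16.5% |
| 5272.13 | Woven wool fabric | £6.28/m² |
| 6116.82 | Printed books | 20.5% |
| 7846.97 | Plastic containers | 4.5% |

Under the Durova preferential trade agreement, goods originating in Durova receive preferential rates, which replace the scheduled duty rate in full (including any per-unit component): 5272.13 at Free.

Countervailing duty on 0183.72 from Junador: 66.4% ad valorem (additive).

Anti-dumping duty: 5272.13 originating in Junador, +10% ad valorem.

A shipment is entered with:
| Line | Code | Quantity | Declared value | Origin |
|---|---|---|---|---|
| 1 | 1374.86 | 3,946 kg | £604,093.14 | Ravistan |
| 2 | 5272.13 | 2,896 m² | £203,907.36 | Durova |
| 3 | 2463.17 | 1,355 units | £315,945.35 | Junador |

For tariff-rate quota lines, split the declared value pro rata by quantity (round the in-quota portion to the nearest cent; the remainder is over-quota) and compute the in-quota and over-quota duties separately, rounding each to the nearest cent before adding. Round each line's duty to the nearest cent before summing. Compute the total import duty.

Line 1 (1374.86, Ravistan, 3,946 kg, £604,093.14):
Code 1374.86 is under a tariff-rate quota (threshold 2,869 kg). In-quota: 2,869 kg at 7%; over-quota: 1,077 kg at 27%.
Pro-rata value split: in-quota = £604,093.14 × 2,869/3,946 = £439,215.21; over-quota = £604,093.14 − £439,215.21 = £164,877.93.
In-quota duty = £439,215.21 × 7% = £30,745.06. Over-quota duty = £164,877.93 × 27% = £44,517.04.
Line duty = £30,745.06 + £44,517.04 = £75,262.10.
Line 2 (5272.13, Durova, 2,896 m², £203,907.36):
Base rate for 5272.13 is £6.28/m².
Origin Durova qualifies under the Faria–Durova agreement and 5272.13 is covered: preferential rate Free applies instead.
The additional-duty order on 5272.13 targets Junador, not Durova; it does not apply.
Duty = £203,907.36 × 0% = £0.00.
Line 3 (2463.17, Junador, 1,355 units, £315,945.35):
Base rate for 2463.17 is 12.5%.
Duty = £315,945.35 × 12.5% = £39,493.17.
Total = £75,262.10 + £0.00 + £39,493.17 = £114,755.27.

£114,755.27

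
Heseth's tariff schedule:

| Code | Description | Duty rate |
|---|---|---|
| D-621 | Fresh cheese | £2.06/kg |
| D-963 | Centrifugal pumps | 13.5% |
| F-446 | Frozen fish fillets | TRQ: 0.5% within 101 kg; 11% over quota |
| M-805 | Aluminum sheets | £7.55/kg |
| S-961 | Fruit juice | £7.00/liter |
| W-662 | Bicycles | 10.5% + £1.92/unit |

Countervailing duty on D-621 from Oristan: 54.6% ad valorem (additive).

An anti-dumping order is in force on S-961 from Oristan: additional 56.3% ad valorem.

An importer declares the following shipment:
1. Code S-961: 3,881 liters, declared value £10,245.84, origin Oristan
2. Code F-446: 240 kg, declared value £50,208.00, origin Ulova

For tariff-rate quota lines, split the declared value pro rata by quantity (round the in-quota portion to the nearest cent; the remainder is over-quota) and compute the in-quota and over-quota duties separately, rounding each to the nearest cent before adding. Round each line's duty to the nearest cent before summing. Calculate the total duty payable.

£36,239.73

Line 1 (S-961, Oristan, 3,881 liters, £10,245.84):
Base rate for S-961 is £7.00/liter.
Additional duty on S-961 from Oristan: +56.3% ad valorem. Applied ad valorem rate = 56.3%.
Duty = £10,245.84 × 56.3% + 3,881 × £7.00 = £32,935.41.
Line 2 (F-446, Ulova, 240 kg, £50,208.00):
Code F-446 is under a tariff-rate quota (threshold 101 kg). In-quota: 101 kg at 0.5%; over-quota: 139 kg at 11%.
Pro-rata value split: in-quota = £50,208.00 × 101/240 = £21,129.20; over-quota = £50,208.00 − £21,129.20 = £29,078.80.
In-quota duty = £21,129.20 × 0.5% = £105.65. Over-quota duty = £29,078.80 × 11% = £3,198.67.
Line duty = £105.65 + £3,198.67 = £3,304.32.
Total = £32,935.41 + £3,304.32 = £36,239.73.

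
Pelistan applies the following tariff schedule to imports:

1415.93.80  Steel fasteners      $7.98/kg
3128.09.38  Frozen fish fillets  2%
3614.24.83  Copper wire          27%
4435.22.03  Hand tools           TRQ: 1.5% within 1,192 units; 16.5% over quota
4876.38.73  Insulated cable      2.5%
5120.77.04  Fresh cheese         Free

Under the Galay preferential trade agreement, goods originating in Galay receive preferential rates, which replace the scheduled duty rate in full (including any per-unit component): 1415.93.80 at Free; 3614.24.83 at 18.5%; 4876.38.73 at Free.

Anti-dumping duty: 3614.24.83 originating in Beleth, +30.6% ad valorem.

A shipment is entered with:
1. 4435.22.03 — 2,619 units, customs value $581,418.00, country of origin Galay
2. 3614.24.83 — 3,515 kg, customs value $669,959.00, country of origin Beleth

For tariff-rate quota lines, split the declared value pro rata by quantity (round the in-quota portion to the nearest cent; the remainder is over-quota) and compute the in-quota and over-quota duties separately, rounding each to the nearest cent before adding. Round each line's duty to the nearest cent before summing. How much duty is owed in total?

$442,136.75

Line 1 (4435.22.03, Galay, 2,619 units, $581,418.00):
Code 4435.22.03 is under a tariff-rate quota (threshold 1,192 units). In-quota: 1,192 units at 1.5%; over-quota: 1,427 units at 16.5%.
Pro-rata value split: in-quota = $581,418.00 × 1,192/2,619 = $264,624.00; over-quota = $581,418.00 − $264,624.00 = $316,794.00.
In-quota duty = $264,624.00 × 1.5% = $3,969.36. Over-quota duty = $316,794.00 × 16.5% = $52,271.01.
Line duty = $3,969.36 + $52,271.01 = $56,240.37.
Line 2 (3614.24.83, Beleth, 3,515 kg, $669,959.00):
Base rate for 3614.24.83 is 27%.
3614.24.83 has an FTA preferential rate, but origin Beleth is not Galay; base rate stands.
Additional duty on 3614.24.83 from Beleth: +30.6%. Applied ad valorem rate: 27% + 30.6% = 57.6%.
Duty = $669,959.00 × 57.6% = $385,896.38.
Total = $56,240.37 + $385,896.38 = $442,136.75.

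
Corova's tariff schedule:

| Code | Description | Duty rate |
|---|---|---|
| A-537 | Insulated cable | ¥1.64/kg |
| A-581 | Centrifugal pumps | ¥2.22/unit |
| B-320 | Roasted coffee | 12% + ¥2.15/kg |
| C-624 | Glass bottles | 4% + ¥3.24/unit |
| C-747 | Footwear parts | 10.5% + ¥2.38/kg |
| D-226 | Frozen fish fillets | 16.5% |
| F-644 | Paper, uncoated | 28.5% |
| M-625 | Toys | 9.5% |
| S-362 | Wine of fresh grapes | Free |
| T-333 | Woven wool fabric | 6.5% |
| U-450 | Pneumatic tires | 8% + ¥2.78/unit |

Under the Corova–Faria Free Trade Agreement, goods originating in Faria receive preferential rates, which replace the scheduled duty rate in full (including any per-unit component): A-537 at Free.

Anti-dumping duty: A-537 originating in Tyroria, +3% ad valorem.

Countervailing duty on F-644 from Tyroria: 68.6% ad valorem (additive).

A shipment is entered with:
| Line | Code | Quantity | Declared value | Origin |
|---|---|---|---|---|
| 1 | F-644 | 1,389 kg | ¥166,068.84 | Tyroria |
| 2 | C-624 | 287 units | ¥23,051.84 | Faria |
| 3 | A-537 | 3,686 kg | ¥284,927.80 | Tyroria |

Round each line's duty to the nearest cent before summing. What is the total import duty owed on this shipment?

¥177,697.66

Line 1 (F-644, Tyroria, 1,389 kg, ¥166,068.84):
Base rate for F-644 is 28.5%.
Additional duty on F-644 from Tyroria: +68.6%. Applied ad valorem rate: 28.5% + 68.6% = 97.1%.
Duty = ¥166,068.84 × 97.1% = ¥161,252.84.
Line 2 (C-624, Faria, 287 units, ¥23,051.84):
Base rate for C-624 is 4% + ¥3.24/unit.
Origin Faria is the FTA partner but C-624 is not on the preference list; base rate stands.
Duty = ¥23,051.84 × 4% + 287 × ¥3.24 = ¥1,851.95.
Line 3 (A-537, Tyroria, 3,686 kg, ¥284,927.80):
Base rate for A-537 is ¥1.64/kg.
A-537 has an FTA preferential rate, but origin Tyroria is not Faria; base rate stands.
Additional duty on A-537 from Tyroria: +3% ad valorem. Applied ad valorem rate = 3%.
Duty = ¥284,927.80 × 3% + 3,686 × ¥1.64 = ¥14,592.87.
Total = ¥161,252.84 + ¥1,851.95 + ¥14,592.87 = ¥177,697.66.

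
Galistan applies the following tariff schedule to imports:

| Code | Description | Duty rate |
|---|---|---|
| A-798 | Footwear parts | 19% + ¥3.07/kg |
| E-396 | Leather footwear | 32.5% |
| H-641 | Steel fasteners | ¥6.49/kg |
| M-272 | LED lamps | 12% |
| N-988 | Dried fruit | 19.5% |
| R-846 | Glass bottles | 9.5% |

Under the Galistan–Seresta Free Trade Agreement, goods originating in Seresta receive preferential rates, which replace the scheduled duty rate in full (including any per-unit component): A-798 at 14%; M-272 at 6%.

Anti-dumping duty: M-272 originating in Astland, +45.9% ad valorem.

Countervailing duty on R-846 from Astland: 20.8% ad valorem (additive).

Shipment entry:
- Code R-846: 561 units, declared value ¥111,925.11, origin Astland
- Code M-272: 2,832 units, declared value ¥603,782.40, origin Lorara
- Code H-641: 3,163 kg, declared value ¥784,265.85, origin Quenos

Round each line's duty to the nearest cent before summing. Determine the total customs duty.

¥126,895.07

Line 1 (R-846, Astland, 561 units, ¥111,925.11):
Base rate for R-846 is 9.5%.
Additional duty on R-846 from Astland: +20.8%. Applied ad valorem rate: 9.5% + 20.8% = 30.3%.
Duty = ¥111,925.11 × 30.3% = ¥33,913.31.
Line 2 (M-272, Lorara, 2,832 units, ¥603,782.40):
Base rate for M-272 is 12%.
M-272 has an FTA preferential rate, but origin Lorara is not Seresta; base rate stands.
The additional-duty order on M-272 targets Astland, not Lorara; it does not apply.
Duty = ¥603,782.40 × 12% = ¥72,453.89.
Line 3 (H-641, Quenos, 3,163 kg, ¥784,265.85):
Base rate for H-641 is ¥6.49/kg.
Duty = 3,163 × ¥6.49 = ¥20,527.87.
Total = ¥33,913.31 + ¥72,453.89 + ¥20,527.87 = ¥126,895.07.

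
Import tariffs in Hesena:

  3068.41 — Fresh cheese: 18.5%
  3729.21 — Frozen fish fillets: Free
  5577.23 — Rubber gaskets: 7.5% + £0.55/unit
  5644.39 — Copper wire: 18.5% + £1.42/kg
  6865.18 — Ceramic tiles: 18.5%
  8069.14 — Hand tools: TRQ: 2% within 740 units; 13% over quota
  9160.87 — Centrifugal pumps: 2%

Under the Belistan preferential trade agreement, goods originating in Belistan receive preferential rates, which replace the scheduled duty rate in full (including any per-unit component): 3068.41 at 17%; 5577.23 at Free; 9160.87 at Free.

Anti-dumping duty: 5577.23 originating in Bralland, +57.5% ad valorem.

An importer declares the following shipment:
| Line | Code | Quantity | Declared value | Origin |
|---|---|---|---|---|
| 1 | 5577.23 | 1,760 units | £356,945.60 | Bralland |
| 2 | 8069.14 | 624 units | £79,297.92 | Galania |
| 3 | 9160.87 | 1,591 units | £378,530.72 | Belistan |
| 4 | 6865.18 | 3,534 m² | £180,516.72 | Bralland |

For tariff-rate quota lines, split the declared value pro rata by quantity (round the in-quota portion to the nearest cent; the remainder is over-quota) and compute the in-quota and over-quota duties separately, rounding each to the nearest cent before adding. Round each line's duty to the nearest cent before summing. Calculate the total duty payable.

£267,964.19

Line 1 (5577.23, Bralland, 1,760 units, £356,945.60):
Base rate for 5577.23 is 7.5% + £0.55/unit.
5577.23 has an FTA preferential rate, but origin Bralland is not Belistan; base rate stands.
Additional duty on 5577.23 from Bralland: +57.5%. Applied ad valorem rate: 7.5% + 57.5% = 65%.
Duty = £356,945.60 × 65% + 1,760 × £0.55 = £232,982.64.
Line 2 (8069.14, Galania, 624 units, £79,297.92):
Code 8069.14 is under a tariff-rate quota (threshold 740 units). Quantity 624 units is within the quota, so the in-quota rate 2% applies to the full value.
Duty = £79,297.92 × 2% = £1,585.96.
Line 3 (9160.87, Belistan, 1,591 units, £378,530.72):
Base rate for 9160.87 is 2%.
Origin Belistan qualifies under the Hesena–Belistan agreement and 9160.87 is covered: preferential rate Free applies instead.
Duty = £378,530.72 × 0% = £0.00.
Line 4 (6865.18, Bralland, 3,534 m², £180,516.72):
Base rate for 6865.18 is 18.5%.
Duty = £180,516.72 × 18.5% = £33,395.59.
Total = £232,982.64 + £1,585.96 + £0.00 + £33,395.59 = £267,964.19.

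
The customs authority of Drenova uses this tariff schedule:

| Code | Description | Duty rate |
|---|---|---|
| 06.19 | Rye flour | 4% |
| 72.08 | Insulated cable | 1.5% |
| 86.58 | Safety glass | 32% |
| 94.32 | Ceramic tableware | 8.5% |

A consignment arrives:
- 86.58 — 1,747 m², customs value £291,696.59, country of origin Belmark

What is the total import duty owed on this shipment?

Line 1 (86.58, Belmark, 1,747 m², £291,696.59):
Base rate for 86.58 is 32%.
Duty = £291,696.59 × 32% = £93,342.91.

£93,342.91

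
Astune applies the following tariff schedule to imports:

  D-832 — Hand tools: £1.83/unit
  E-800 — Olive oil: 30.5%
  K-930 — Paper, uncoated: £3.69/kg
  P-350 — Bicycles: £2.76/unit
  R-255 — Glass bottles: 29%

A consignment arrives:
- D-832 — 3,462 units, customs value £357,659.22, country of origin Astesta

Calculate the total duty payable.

Line 1 (D-832, Astesta, 3,462 units, £357,659.22):
Base rate for D-832 is £1.83/unit.
Duty = 3,462 × £1.83 = £6,335.46.

£6,335.46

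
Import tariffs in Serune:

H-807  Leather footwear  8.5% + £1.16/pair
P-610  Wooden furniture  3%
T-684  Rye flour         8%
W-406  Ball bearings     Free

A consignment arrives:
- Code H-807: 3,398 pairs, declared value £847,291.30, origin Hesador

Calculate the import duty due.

Line 1 (H-807, Hesador, 3,398 pairs, £847,291.30):
Base rate for H-807 is 8.5% + £1.16/pair.
Duty = £847,291.30 × 8.5% + 3,398 × £1.16 = £75,961.44.

£75,961.44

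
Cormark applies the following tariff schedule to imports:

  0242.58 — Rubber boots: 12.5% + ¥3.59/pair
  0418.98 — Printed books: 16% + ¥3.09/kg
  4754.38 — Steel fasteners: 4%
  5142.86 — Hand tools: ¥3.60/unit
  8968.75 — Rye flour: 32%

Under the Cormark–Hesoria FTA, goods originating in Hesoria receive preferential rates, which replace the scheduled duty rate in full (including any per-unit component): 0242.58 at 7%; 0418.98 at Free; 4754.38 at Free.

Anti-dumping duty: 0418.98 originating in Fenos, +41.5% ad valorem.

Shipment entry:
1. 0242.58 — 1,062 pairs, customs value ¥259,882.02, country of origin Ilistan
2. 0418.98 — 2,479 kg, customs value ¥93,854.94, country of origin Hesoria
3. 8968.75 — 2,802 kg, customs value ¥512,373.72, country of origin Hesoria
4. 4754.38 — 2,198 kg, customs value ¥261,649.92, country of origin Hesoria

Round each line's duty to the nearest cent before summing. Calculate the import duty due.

¥200,257.42

Line 1 (0242.58, Ilistan, 1,062 pairs, ¥259,882.02):
Base rate for 0242.58 is 12.5% + ¥3.59/pair.
0242.58 has an FTA preferential rate, but origin Ilistan is not Hesoria; base rate stands.
Duty = ¥259,882.02 × 12.5% + 1,062 × ¥3.59 = ¥36,297.83.
Line 2 (0418.98, Hesoria, 2,479 kg, ¥93,854.94):
Base rate for 0418.98 is 16% + ¥3.09/kg.
Origin Hesoria qualifies under the Cormark–Hesoria agreement and 0418.98 is covered: preferential rate Free applies instead.
The additional-duty order on 0418.98 targets Fenos, not Hesoria; it does not apply.
Duty = ¥93,854.94 × 0% = ¥0.00.
Line 3 (8968.75, Hesoria, 2,802 kg, ¥512,373.72):
Base rate for 8968.75 is 32%.
Origin Hesoria is the FTA partner but 8968.75 is not on the preference list; base rate stands.
Duty = ¥512,373.72 × 32% = ¥163,959.59.
Line 4 (4754.38, Hesoria, 2,198 kg, ¥261,649.92):
Base rate for 4754.38 is 4%.
Origin Hesoria qualifies under the Cormark–Hesoria agreement and 4754.38 is covered: preferential rate Free applies instead.
Duty = ¥261,649.92 × 0% = ¥0.00.
Total = ¥36,297.83 + ¥0.00 + ¥163,959.59 + ¥0.00 = ¥200,257.42.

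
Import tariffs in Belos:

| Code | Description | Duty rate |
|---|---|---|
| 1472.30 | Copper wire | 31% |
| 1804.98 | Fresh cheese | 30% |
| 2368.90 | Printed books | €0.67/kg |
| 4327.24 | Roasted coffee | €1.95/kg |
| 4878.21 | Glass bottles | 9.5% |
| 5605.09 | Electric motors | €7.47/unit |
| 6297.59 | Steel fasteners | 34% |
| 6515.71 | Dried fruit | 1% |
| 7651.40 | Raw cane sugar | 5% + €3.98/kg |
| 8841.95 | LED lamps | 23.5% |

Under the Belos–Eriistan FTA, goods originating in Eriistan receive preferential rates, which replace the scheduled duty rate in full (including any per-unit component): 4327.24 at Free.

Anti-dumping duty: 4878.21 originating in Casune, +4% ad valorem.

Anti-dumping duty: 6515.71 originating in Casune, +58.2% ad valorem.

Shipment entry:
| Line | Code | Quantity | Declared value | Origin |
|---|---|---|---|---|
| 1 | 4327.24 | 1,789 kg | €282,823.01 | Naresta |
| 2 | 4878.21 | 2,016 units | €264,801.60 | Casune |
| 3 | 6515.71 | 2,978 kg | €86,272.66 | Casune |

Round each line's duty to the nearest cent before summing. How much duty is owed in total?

€90,310.18

Line 1 (4327.24, Naresta, 1,789 kg, €282,823.01):
Base rate for 4327.24 is €1.95/kg.
4327.24 has an FTA preferential rate, but origin Naresta is not Eriistan; base rate stands.
Duty = 1,789 × €1.95 = €3,488.55.
Line 2 (4878.21, Casune, 2,016 units, €264,801.60):
Base rate for 4878.21 is 9.5%.
Additional duty on 4878.21 from Casune: +4%. Applied ad valorem rate: 9.5% + 4% = 13.5%.
Duty = €264,801.60 × 13.5% = €35,748.22.
Line 3 (6515.71, Casune, 2,978 kg, €86,272.66):
Base rate for 6515.71 is 1%.
Additional duty on 6515.71 from Casune: +58.2%. Applied ad valorem rate: 1% + 58.2% = 59.2%.
Duty = €86,272.66 × 59.2% = €51,073.41.
Total = €3,488.55 + €35,748.22 + €51,073.41 = €90,310.18.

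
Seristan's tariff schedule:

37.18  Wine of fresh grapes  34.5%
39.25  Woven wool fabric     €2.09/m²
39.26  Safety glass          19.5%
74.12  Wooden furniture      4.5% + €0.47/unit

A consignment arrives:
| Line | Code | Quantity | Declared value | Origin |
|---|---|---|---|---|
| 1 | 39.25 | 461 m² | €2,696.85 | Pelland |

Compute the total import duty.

€963.49

Line 1 (39.25, Pelland, 461 m², €2,696.85):
Base rate for 39.25 is €2.09/m².
Duty = 461 × €2.09 = €963.49.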